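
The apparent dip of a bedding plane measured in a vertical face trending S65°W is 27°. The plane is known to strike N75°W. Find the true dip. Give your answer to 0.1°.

38.4°

β = acute angle between strike N75°W and section S65°W = 40°.
tan(true dip) = tan 27° / sin 40° = 0.7927
true dip = arctan 0.7927 = 38.40°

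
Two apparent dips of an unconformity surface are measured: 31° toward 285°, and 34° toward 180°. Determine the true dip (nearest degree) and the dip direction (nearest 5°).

The two traces are lines in the plane: v₁ = (sin 285°·cos 31°, cos 285°·cos 31°, −sin 31°), v₂ = (sin 180°·cos 34°, cos 180°·cos 34°, −sin 34°).
Cross product v₁ × v₂ gives the pole to the plane: n ∝ (-0.551, -0.463, 0.686).
Dip δ = arctan(|n_h|/n_z) = arctan(0.720/0.686) = 46.4°.
The horizontal component of n points toward azimuth atan2(n_x, n_y) = 230°, the dip direction.

true dip 46°, dip direction 230°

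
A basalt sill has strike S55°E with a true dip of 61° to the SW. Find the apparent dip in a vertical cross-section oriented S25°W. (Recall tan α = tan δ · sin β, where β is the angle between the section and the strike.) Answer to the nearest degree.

61°

The strike is S55°E and the section trends S25°W; the acute angle between them is β = 80°.
tan(apparent dip) = tan 61° · sin 80° = 1.7766
α = arctan(1.7766) = 60.63°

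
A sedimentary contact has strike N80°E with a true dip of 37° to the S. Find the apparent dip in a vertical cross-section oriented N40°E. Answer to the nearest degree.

The section lies 40° from the strike.
tan(apparent dip) = tan 37° · sin 40° = 0.4844
apparent dip = arctan 0.4844 = 25.84°

26°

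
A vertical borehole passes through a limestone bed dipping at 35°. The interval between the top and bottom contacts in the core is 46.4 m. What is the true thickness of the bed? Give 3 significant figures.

38.0 m

True thickness t = h · cos(dip) = 46.4 × cos 35°
t = 46.4 × 0.8192 = 38.009 m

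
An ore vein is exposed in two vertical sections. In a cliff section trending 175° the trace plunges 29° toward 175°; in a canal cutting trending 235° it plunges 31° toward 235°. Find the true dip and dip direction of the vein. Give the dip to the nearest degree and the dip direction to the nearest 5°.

Represent each trace as a vector plunging at its apparent dip toward its trend (east-north-up frame): v₁ = (0.076, -0.871, -0.485), v₂ = (-0.702, -0.492, -0.515).
n = v₁ × v₂ = (-0.210, -0.380, 0.649) (taken with n_z > 0).
True dip = arccos(n_z / |n|) = arccos(0.8313) = 33.8°.
Dip direction = atan2(-0.210, -0.380) = 209° (azimuth of n's horizontal projection).

true dip 34°, dip direction 210°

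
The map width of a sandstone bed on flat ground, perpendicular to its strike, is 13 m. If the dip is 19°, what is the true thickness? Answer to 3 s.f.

True thickness t = w · sin(dip) = 13 × sin 19°
t = 13 × 0.3256 = 4.232 m

4.23 m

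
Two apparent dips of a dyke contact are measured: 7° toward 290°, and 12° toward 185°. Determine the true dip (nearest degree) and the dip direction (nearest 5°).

true dip 16°, dip direction 225°

Each apparent-dip line lies in the plane. As unit vectors (x east, y north, z up), v₁ plunges 7°→290° and v₂ plunges 12°→185°.
The plane normal is n = v₁ × v₂ ∝ (-0.189, -0.184, 0.938).
tan δ = √(n_x²+n_y²)/n_z = 0.264/0.938, so δ = 15.7°.
The horizontal component of n points toward azimuth atan2(n_x, n_y) = 226°, the dip direction.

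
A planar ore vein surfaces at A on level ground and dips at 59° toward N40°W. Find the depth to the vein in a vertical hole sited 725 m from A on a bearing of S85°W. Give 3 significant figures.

692 m

The hole lies 55° from the dip direction, so the down-dip offset is 725 × cos 55° = 415.84 m.
Depth = down-dip offset × tan(dip) = 415.84 × tan 59° = 415.84 × 1.6643
Depth = 692.08 m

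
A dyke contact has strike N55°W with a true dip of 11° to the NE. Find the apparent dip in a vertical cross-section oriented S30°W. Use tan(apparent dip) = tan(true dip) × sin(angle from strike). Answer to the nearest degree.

11°

Angle between strike (N55°W) and section (S30°W): β = 85°.
tan α = tan 11° × sin 85° = 0.1944 × 0.9962 = 0.1936
apparent dip = arctan 0.1936 = 10.96°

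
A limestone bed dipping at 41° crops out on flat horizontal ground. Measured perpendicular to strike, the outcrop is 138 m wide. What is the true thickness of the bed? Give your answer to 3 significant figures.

90.5 m

True thickness t = w · sin(dip) = 138 × sin 41°
t = 138 × 0.6561 = 90.536 m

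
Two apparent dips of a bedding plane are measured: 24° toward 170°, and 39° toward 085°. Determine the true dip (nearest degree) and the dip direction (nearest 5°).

true dip 42°, dip direction 110°

The two traces are lines in the plane: v₁ = (sin 170°·cos 24°, cos 170°·cos 24°, −sin 24°), v₂ = (sin 85°·cos 39°, cos 85°·cos 39°, −sin 39°).
n = v₁ × v₂ = (0.594, -0.215, 0.707) (taken with n_z > 0).
Dip δ = arctan(|n_h|/n_z) = arctan(0.631/0.707) = 41.8°.
Dip direction = azimuth of (n_x, n_y) = atan2(0.594, -0.215) = 110°.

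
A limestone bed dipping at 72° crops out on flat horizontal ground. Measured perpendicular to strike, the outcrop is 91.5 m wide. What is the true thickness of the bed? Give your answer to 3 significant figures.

True thickness t = w · sin(dip) = 91.5 × sin 72°
t = 91.5 × 0.9511 = 87.022 m

87.0 m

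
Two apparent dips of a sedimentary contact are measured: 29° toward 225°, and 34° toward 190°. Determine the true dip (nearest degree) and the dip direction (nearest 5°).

true dip 34°, dip direction 190°

Each apparent-dip line lies in the plane. As unit vectors (x east, y north, z up), v₁ plunges 29°→225° and v₂ plunges 34°→190°.
Cross product v₁ × v₂ gives the pole to the plane: n ∝ (-0.050, -0.276, 0.416).
Dip δ = arctan(|n_h|/n_z) = arctan(0.281/0.416) = 34.0°.
Dip direction = atan2(-0.050, -0.276) = 190° (azimuth of n's horizontal projection).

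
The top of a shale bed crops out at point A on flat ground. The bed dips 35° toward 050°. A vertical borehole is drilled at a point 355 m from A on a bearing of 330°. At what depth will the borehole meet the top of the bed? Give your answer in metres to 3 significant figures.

43.2 m

The hole lies 80° from the dip direction, so the down-dip offset is 355 × cos 80° = 61.65 m.
Depth = down-dip offset × tan(dip) = 61.65 × tan 35° = 61.65 × 0.7002
Depth = 43.16 m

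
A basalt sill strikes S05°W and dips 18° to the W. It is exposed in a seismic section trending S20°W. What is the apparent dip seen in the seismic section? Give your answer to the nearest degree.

5°

The section lies 15° from the strike.
tan α = tan 18° × sin 15° = 0.3249 × 0.2588 = 0.0841
α = arctan(0.0841) = 4.81°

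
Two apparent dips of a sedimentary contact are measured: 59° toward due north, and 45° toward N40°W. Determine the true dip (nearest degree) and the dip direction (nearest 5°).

Represent each trace as a vector plunging at its apparent dip toward its trend (east-north-up frame): v₁ = (0.000, 0.515, -0.857), v₂ = (-0.455, 0.542, -0.707).
Cross product v₁ × v₂ gives the pole to the plane: n ∝ (0.100, 0.390, 0.234).
tan δ = √(n_x²+n_y²)/n_z = 0.402/0.234, so δ = 59.8°.
Dip direction = azimuth of (n_x, n_y) = atan2(0.100, 0.390) = 14°.

true dip 60°, dip direction 015°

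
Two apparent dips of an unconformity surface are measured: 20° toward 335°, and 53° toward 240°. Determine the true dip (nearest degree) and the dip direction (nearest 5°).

Represent each trace as a vector plunging at its apparent dip toward its trend (east-north-up frame): v₁ = (-0.397, 0.852, -0.342), v₂ = (-0.521, -0.301, -0.799).
Cross product v₁ × v₂ gives the pole to the plane: n ∝ (-0.783, -0.139, 0.563).
True dip = arccos(n_z / |n|) = arccos(0.5780) = 54.7°.
Dip direction = atan2(-0.783, -0.139) = 260° (azimuth of n's horizontal projection).

true dip 55°, dip direction 260°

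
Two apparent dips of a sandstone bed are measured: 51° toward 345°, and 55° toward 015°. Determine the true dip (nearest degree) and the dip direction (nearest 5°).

The two traces are lines in the plane: v₁ = (sin 345°·cos 51°, cos 345°·cos 51°, −sin 51°), v₂ = (sin 15°·cos 55°, cos 15°·cos 55°, −sin 55°).
The plane normal is n = v₁ × v₂ ∝ (0.067, 0.249, 0.180).
tan δ = √(n_x²+n_y²)/n_z = 0.258/0.180, so δ = 55.0°.
Dip direction = atan2(0.067, 0.249) = 15° (azimuth of n's horizontal projection).

true dip 55°, dip direction 015°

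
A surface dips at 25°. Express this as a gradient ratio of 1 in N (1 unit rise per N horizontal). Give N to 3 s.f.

1 : N means tan θ = 1/N, so N = 1/tan 25° = 1/0.4663

1 in 2.14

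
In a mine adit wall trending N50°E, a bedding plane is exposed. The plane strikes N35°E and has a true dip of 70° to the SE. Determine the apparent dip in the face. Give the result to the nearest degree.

35°

The section lies 15° from the strike.
tan α = tan 70° × sin 15° = 2.7475 × 0.2588 = 0.7111
apparent dip = arctan 0.7111 = 35.42°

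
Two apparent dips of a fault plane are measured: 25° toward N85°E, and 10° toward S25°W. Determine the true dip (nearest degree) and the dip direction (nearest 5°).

Each apparent-dip line lies in the plane. As unit vectors (x east, y north, z up), v₁ plunges 25°→N85°E and v₂ plunges 10°→S25°W.
The plane normal is n = v₁ × v₂ ∝ (0.391, -0.333, 0.773).
tan δ = √(n_x²+n_y²)/n_z = 0.513/0.773, so δ = 33.6°.
Dip direction = azimuth of (n_x, n_y) = atan2(0.391, -0.333) = 130°.

true dip 34°, dip direction 130°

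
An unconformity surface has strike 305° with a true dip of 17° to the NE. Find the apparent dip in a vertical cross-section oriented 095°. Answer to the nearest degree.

9°

The section lies 30° from the strike.
tan α = tan 17° × sin 30° = 0.3057 × 0.5000 = 0.1529
α = arctan(0.1529) = 8.69°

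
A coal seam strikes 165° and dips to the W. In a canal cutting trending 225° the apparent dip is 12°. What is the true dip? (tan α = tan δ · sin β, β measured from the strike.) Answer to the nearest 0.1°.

The section is 60° from the strike.
tan δ = tan α / sin β = tan 12° / sin 60° = 0.2126 / 0.8660 = 0.2454
δ = arctan(0.2454) = 13.79°

13.8°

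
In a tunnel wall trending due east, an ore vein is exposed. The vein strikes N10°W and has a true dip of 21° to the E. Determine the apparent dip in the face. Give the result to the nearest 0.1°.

20.7°

The section lies 80° from the strike.
tan α = tan 21° × sin 80° = 0.3839 × 0.9848 = 0.3780
apparent dip = arctan 0.3780 = 20.71°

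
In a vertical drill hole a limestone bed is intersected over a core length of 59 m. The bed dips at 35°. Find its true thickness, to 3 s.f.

48.3 m

True thickness t = h · cos(dip) = 59 × cos 35°
t = 59 × 0.8192 = 48.330 m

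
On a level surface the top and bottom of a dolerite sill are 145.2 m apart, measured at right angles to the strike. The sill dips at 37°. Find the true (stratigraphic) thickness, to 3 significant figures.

87.4 m

True thickness t = w · sin(dip) = 145.2 × sin 37°
t = 145.2 × 0.6018 = 87.384 m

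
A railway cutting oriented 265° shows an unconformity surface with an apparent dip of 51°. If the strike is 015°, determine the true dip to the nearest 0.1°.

β = acute angle between strike 015° and section 265° = 70°.
tan(true dip) = tan 51° / sin 70° = 1.3142
true dip = arctan 1.3142 = 52.73°

52.7°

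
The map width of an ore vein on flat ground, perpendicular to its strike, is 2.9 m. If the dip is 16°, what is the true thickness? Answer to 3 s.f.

0.799 m

True thickness t = w · sin(dip) = 2.9 × sin 16°
t = 2.9 × 0.2756 = 0.799 m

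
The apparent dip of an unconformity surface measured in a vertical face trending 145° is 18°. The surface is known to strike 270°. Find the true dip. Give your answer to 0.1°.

21.6°

β = acute angle between strike 270° and section 145° = 55°.
tan δ = tan α / sin β = tan 18° / sin 55° = 0.3249 / 0.8192 = 0.3967
δ = arctan(0.3967) = 21.64°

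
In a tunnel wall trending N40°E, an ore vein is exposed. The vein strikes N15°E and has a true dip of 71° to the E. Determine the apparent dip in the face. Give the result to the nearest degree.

The strike is N15°E and the section trends N40°E; the acute angle between them is β = 25°.
tan α = tan 71° × sin 25° = 2.9042 × 0.4226 = 1.2274
α = arctan(1.2274) = 50.83°

51°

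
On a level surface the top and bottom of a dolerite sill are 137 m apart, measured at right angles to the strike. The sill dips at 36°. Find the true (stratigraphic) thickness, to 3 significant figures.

True thickness t = w · sin(dip) = 137 × sin 36°
t = 137 × 0.5878 = 80.527 m

80.5 m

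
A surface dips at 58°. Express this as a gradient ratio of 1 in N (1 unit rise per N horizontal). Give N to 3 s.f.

1 in 0.625

1 : N means tan θ = 1/N, so N = 1/tan 58° = 1/1.6003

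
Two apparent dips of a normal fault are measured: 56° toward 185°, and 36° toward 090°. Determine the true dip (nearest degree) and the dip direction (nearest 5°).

true dip 60°, dip direction 155°

Each apparent-dip line lies in the plane. As unit vectors (x east, y north, z up), v₁ plunges 56°→185° and v₂ plunges 36°→090°.
Cross product v₁ × v₂ gives the pole to the plane: n ∝ (0.327, -0.699, 0.451).
tan δ = √(n_x²+n_y²)/n_z = 0.772/0.451, so δ = 59.7°.
The horizontal component of n points toward azimuth atan2(n_x, n_y) = 155°, the dip direction.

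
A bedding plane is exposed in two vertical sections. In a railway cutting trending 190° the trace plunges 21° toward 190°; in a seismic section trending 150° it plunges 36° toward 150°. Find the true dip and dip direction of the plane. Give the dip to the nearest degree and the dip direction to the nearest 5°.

true dip 38°, dip direction 130°

The two traces are lines in the plane: v₁ = (sin 190°·cos 21°, cos 190°·cos 21°, −sin 21°), v₂ = (sin 150°·cos 36°, cos 150°·cos 36°, −sin 36°).
The plane normal is n = v₁ × v₂ ∝ (0.289, -0.240, 0.485).
Dip δ = arctan(|n_h|/n_z) = arctan(0.376/0.485) = 37.8°.
Dip direction = azimuth of (n_x, n_y) = atan2(0.289, -0.240) = 130°.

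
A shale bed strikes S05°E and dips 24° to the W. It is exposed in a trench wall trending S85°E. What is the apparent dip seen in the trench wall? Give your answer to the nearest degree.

24°

The section lies 80° from the strike.
tan α = tan 24° × sin 80° = 0.4452 × 0.9848 = 0.4385
apparent dip = arctan 0.4385 = 23.68°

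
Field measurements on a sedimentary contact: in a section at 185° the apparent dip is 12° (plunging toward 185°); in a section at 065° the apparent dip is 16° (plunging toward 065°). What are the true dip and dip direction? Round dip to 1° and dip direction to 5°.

Each apparent-dip line lies in the plane. As unit vectors (x east, y north, z up), v₁ plunges 12°→185° and v₂ plunges 16°→065°.
The plane normal is n = v₁ × v₂ ∝ (0.353, -0.205, 0.814).
Dip δ = arctan(|n_h|/n_z) = arctan(0.408/0.814) = 26.6°.
The horizontal component of n points toward azimuth atan2(n_x, n_y) = 120°, the dip direction.

true dip 27°, dip direction 120°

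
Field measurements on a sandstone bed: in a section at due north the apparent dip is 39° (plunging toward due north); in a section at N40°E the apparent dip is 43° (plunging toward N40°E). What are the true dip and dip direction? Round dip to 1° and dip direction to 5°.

Represent each trace as a vector plunging at its apparent dip toward its trend (east-north-up frame): v₁ = (0.000, 0.777, -0.629), v₂ = (0.470, 0.560, -0.682).
The plane normal is n = v₁ × v₂ ∝ (0.177, 0.296, 0.365).
tan δ = √(n_x²+n_y²)/n_z = 0.345/0.365, so δ = 43.4°.
The horizontal component of n points toward azimuth atan2(n_x, n_y) = 31°, the dip direction.

true dip 43°, dip direction 030°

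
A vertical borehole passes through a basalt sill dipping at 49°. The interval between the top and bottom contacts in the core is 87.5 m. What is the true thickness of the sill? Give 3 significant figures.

True thickness t = h · cos(dip) = 87.5 × cos 49°
t = 87.5 × 0.6561 = 57.405 m

57.4 m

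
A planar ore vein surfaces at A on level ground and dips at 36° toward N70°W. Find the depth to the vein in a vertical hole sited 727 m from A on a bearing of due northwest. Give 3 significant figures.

The hole lies 25° from the dip direction, so the down-dip offset is 727 × cos 25° = 658.89 m.
Depth = down-dip offset × tan(dip) = 658.89 × tan 36° = 658.89 × 0.7265
Depth = 478.71 m

479 m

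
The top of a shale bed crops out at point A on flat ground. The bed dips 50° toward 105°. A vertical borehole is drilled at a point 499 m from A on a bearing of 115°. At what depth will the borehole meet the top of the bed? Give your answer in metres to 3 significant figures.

586 m

The hole lies 10° from the dip direction, so the down-dip offset is 499 × cos 10° = 491.42 m.
Depth = down-dip offset × tan(dip) = 491.42 × tan 50° = 491.42 × 1.1918
Depth = 585.65 m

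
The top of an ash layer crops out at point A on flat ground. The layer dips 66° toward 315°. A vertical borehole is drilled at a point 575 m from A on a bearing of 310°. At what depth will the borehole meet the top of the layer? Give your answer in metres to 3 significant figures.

1290 m

The hole lies 5° from the dip direction, so the down-dip offset is 575 × cos 5° = 572.81 m.
Depth = down-dip offset × tan(dip) = 572.81 × tan 66° = 572.81 × 2.2460
Depth = 1286.56 m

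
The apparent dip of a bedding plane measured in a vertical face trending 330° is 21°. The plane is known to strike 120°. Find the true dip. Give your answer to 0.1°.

β = acute angle between strike 120° and section 330° = 30°.
tan δ = tan α / sin β = tan 21° / sin 30° = 0.3839 / 0.5000 = 0.7677
δ = arctan(0.7677) = 37.51°

37.5°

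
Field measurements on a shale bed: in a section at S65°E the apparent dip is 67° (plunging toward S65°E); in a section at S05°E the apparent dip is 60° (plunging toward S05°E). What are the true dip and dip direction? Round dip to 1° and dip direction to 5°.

Each apparent-dip line lies in the plane. As unit vectors (x east, y north, z up), v₁ plunges 67°→S65°E and v₂ plunges 60°→S05°E.
Cross product v₁ × v₂ gives the pole to the plane: n ∝ (0.315, -0.267, 0.169).
Dip δ = arctan(|n_h|/n_z) = arctan(0.413/0.169) = 67.7°.
Dip direction = atan2(0.315, -0.267) = 130° (azimuth of n's horizontal projection).

true dip 68°, dip direction 130°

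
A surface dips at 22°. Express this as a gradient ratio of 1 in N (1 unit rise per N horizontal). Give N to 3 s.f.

1 : N means tan θ = 1/N, so N = 1/tan 22° = 1/0.4040

1 in 2.48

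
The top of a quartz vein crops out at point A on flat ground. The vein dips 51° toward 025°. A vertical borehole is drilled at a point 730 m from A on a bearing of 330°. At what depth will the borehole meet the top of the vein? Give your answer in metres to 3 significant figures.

517 m

The hole lies 55° from the dip direction, so the down-dip offset is 730 × cos 55° = 418.71 m.
Depth = down-dip offset × tan(dip) = 418.71 × tan 51° = 418.71 × 1.2349
Depth = 517.06 m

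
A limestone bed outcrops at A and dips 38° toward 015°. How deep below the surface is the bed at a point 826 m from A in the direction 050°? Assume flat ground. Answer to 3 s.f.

529 m

The hole lies 35° from the dip direction, so the down-dip offset is 826 × cos 35° = 676.62 m.
Depth = down-dip offset × tan(dip) = 676.62 × tan 38° = 676.62 × 0.7813
Depth = 528.63 m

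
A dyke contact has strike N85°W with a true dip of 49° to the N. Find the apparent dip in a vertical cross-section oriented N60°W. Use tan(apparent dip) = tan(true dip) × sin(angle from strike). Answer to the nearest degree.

Angle between strike (N85°W) and section (N60°W): β = 25°.
tan α = tan 49° × sin 25° = 1.1504 × 0.4226 = 0.4862
α = arctan(0.4862) = 25.93°

26°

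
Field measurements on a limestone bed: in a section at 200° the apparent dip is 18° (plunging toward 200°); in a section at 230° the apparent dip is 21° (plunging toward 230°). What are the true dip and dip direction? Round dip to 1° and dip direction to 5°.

true dip 21°, dip direction 230°

The two traces are lines in the plane: v₁ = (sin 200°·cos 18°, cos 200°·cos 18°, −sin 18°), v₂ = (sin 230°·cos 21°, cos 230°·cos 21°, −sin 21°).
The plane normal is n = v₁ × v₂ ∝ (-0.135, -0.104, 0.444).
tan δ = √(n_x²+n_y²)/n_z = 0.171/0.444, so δ = 21.0°.
Dip direction = atan2(-0.135, -0.104) = 232° (azimuth of n's horizontal projection).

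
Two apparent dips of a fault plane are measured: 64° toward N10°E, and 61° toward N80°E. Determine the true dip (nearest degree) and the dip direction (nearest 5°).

Represent each trace as a vector plunging at its apparent dip toward its trend (east-north-up frame): v₁ = (0.076, 0.432, -0.899), v₂ = (0.477, 0.084, -0.875).
n = v₁ × v₂ = (0.302, 0.363, 0.200) (taken with n_z > 0).
tan δ = √(n_x²+n_y²)/n_z = 0.472/0.200, so δ = 67.1°.
The horizontal component of n points toward azimuth atan2(n_x, n_y) = 40°, the dip direction.

true dip 67°, dip direction 040°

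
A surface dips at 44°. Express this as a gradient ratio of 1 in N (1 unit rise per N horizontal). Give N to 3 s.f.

1 in 1.04

1 : N means tan θ = 1/N, so N = 1/tan 44° = 1/0.9657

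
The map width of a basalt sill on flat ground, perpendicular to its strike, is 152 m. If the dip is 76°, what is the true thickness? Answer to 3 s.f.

True thickness t = w · sin(dip) = 152 × sin 76°
t = 152 × 0.9703 = 147.485 m

147 m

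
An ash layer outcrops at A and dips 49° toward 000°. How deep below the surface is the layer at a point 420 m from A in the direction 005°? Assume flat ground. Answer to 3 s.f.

481 m

The hole lies 5° from the dip direction, so the down-dip offset is 420 × cos 5° = 418.40 m.
Depth = down-dip offset × tan(dip) = 418.40 × tan 49° = 418.40 × 1.1504
Depth = 481.32 m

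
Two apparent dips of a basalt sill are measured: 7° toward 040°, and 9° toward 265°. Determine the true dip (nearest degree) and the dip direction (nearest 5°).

The two traces are lines in the plane: v₁ = (sin 40°·cos 7°, cos 40°·cos 7°, −sin 7°), v₂ = (sin 265°·cos 9°, cos 265°·cos 9°, −sin 9°).
Cross product v₁ × v₂ gives the pole to the plane: n ∝ (-0.129, 0.220, 0.693).
True dip = arccos(n_z / |n|) = arccos(0.9385) = 20.2°.
Dip direction = azimuth of (n_x, n_y) = atan2(-0.129, 0.220) = 329°.

true dip 20°, dip direction 330°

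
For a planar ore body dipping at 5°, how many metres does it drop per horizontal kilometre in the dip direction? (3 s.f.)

87.5 m

drop per km = 1000 × tan 5° = 1000 × 0.0875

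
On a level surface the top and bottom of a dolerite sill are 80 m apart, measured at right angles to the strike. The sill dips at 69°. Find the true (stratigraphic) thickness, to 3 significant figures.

74.7 m

True thickness t = w · sin(dip) = 80 × sin 69°
t = 80 × 0.9336 = 74.686 m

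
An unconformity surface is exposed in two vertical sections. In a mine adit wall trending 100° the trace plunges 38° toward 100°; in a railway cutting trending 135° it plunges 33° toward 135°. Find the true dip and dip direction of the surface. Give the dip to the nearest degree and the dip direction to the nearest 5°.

The two traces are lines in the plane: v₁ = (sin 100°·cos 38°, cos 100°·cos 38°, −sin 38°), v₂ = (sin 135°·cos 33°, cos 135°·cos 33°, −sin 33°).
n = v₁ × v₂ = (0.291, -0.058, 0.379) (taken with n_z > 0).
Dip δ = arctan(|n_h|/n_z) = arctan(0.296/0.379) = 38.0°.
Dip direction = azimuth of (n_x, n_y) = atan2(0.291, -0.058) = 101°.

true dip 38°, dip direction 100°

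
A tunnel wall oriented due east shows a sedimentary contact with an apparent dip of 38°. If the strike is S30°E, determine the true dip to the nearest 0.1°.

42.1°

The section is 60° from the strike.
tan(true dip) = tan 38° / sin 60° = 0.9022
δ = arctan(0.9022) = 42.06°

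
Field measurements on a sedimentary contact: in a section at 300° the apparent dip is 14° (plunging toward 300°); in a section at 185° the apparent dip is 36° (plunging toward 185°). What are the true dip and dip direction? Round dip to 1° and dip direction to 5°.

true dip 44°, dip direction 225°

Represent each trace as a vector plunging at its apparent dip toward its trend (east-north-up frame): v₁ = (-0.840, 0.485, -0.242), v₂ = (-0.071, -0.806, -0.588).
Cross product v₁ × v₂ gives the pole to the plane: n ∝ (-0.480, -0.477, 0.711).
True dip = arccos(n_z / |n|) = arccos(0.7246) = 43.6°.
The horizontal component of n points toward azimuth atan2(n_x, n_y) = 225°, the dip direction.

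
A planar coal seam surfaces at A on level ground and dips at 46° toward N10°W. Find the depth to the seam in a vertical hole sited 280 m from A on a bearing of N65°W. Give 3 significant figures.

The hole lies 55° from the dip direction, so the down-dip offset is 280 × cos 55° = 160.60 m.
Depth = down-dip offset × tan(dip) = 160.60 × tan 46° = 160.60 × 1.0355
Depth = 166.31 m

166 m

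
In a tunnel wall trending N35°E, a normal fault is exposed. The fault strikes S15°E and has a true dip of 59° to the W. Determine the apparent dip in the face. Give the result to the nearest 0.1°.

51.9°

The strike is S15°E and the section trends N35°E; the acute angle between them is β = 50°.
tan α = tan 59° × sin 50° = 1.6643 × 0.7660 = 1.2749
apparent dip = arctan 1.2749 = 51.89°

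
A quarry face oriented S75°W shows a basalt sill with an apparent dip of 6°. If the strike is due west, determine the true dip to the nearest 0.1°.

The section is 15° from the strike.
tan(true dip) = tan 6° / sin 15° = 0.4061
δ = arctan(0.4061) = 22.10°

22.1°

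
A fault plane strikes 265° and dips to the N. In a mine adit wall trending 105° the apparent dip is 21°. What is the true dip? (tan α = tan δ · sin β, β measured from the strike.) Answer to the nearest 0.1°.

The section is 20° from the strike.
tan δ = tan α / sin β = tan 21° / sin 20° = 0.3839 / 0.3420 = 1.1223
δ = arctan(1.1223) = 48.30°

48.3°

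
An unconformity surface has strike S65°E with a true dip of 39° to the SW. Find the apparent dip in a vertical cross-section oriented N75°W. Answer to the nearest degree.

8°

The strike is S65°E and the section trends N75°W; the acute angle between them is β = 10°.
tan(apparent dip) = tan 39° · sin 10° = 0.1406
apparent dip = arctan 0.1406 = 8.00°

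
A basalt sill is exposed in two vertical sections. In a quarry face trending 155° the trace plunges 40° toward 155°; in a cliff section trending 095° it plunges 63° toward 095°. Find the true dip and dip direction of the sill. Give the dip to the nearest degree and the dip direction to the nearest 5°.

true dip 63°, dip direction 090°

The two traces are lines in the plane: v₁ = (sin 155°·cos 40°, cos 155°·cos 40°, −sin 40°), v₂ = (sin 95°·cos 63°, cos 95°·cos 63°, −sin 63°).
The plane normal is n = v₁ × v₂ ∝ (0.593, -0.002, 0.301).
True dip = arccos(n_z / |n|) = arccos(0.4527) = 63.1°.
Dip direction = azimuth of (n_x, n_y) = atan2(0.593, -0.002) = 90°.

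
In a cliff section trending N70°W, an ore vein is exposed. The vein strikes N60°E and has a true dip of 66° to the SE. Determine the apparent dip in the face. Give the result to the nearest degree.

60°

The strike is N60°E and the section trends N70°W; the acute angle between them is β = 50°.
tan α = tan 66° × sin 50° = 2.2460 × 0.7660 = 1.7206
apparent dip = arctan 1.7206 = 59.83°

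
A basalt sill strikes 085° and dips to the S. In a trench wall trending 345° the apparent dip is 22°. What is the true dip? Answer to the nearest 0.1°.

22.3°

The section is 80° from the strike.
tan(true dip) = tan 22° / sin 80° = 0.4103
true dip = arctan 0.4103 = 22.31°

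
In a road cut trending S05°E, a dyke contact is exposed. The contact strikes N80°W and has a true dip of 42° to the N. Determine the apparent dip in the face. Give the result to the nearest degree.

The section lies 75° from the strike.
tan α = tan 42° × sin 75° = 0.9004 × 0.9659 = 0.8697
apparent dip = arctan 0.8697 = 41.01°

41°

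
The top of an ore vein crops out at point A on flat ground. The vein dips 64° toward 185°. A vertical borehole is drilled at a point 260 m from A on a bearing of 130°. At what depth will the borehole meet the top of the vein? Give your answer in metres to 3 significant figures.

306 m

The hole lies 55° from the dip direction, so the down-dip offset is 260 × cos 55° = 149.13 m.
Depth = down-dip offset × tan(dip) = 149.13 × tan 64° = 149.13 × 2.0503
Depth = 305.76 m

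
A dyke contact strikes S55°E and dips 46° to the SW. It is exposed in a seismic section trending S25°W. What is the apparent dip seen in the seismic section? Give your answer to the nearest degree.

46°

The strike is S55°E and the section trends S25°W; the acute angle between them is β = 80°.
tan(apparent dip) = tan 46° · sin 80° = 1.0198
α = arctan(1.0198) = 45.56°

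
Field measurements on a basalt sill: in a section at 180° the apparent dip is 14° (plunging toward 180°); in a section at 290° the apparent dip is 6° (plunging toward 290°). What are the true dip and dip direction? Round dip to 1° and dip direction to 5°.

Represent each trace as a vector plunging at its apparent dip toward its trend (east-north-up frame): v₁ = (0.000, -0.970, -0.242), v₂ = (-0.935, 0.340, -0.105).
Cross product v₁ × v₂ gives the pole to the plane: n ∝ (-0.184, -0.226, 0.907).
Dip δ = arctan(|n_h|/n_z) = arctan(0.291/0.907) = 17.8°.
The horizontal component of n points toward azimuth atan2(n_x, n_y) = 219°, the dip direction.

true dip 18°, dip direction 220°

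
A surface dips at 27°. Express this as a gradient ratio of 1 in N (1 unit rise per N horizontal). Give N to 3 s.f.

1 in 1.96

1 : N means tan θ = 1/N, so N = 1/tan 27° = 1/0.5095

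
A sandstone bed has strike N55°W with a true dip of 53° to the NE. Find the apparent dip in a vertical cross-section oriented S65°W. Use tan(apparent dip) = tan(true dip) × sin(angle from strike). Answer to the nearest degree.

49°

The section lies 60° from the strike.
tan α = tan 53° × sin 60° = 1.3270 × 0.8660 = 1.1493
α = arctan(1.1493) = 48.97°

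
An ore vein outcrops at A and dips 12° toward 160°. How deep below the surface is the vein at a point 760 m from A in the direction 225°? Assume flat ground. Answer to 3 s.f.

68.3 m

The hole lies 65° from the dip direction, so the down-dip offset is 760 × cos 65° = 321.19 m.
Depth = down-dip offset × tan(dip) = 321.19 × tan 12° = 321.19 × 0.2126
Depth = 68.27 m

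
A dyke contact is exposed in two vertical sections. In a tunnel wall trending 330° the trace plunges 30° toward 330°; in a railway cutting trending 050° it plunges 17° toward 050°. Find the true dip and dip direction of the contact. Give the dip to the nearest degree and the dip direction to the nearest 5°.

true dip 32°, dip direction 350°

Each apparent-dip line lies in the plane. As unit vectors (x east, y north, z up), v₁ plunges 30°→330° and v₂ plunges 17°→050°.
n = v₁ × v₂ = (-0.088, 0.493, 0.816) (taken with n_z > 0).
True dip = arccos(n_z / |n|) = arccos(0.8522) = 31.5°.
Dip direction = azimuth of (n_x, n_y) = atan2(-0.088, 0.493) = 350°.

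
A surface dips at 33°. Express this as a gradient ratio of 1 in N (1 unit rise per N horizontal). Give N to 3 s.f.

1 in 1.54

1 : N means tan θ = 1/N, so N = 1/tan 33° = 1/0.6494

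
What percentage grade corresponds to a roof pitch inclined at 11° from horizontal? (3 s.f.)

grade % = 100 × tan 11° = 100 × 0.1944

19.4%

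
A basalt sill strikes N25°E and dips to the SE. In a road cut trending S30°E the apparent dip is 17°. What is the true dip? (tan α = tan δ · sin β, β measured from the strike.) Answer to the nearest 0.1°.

20.5°

The section is 55° from the strike.
tan(true dip) = tan 17° / sin 55° = 0.3732
true dip = arctan 0.3732 = 20.47°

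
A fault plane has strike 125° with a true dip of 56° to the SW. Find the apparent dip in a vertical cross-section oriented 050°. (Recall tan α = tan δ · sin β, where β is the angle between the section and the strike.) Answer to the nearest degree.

55°

The section lies 75° from the strike.
tan(apparent dip) = tan 56° · sin 75° = 1.4320
α = arctan(1.4320) = 55.07°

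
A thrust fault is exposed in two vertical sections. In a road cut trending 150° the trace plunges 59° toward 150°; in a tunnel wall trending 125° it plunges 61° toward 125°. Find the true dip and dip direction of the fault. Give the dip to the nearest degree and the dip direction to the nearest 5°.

true dip 61°, dip direction 125°

Each apparent-dip line lies in the plane. As unit vectors (x east, y north, z up), v₁ plunges 59°→150° and v₂ plunges 61°→125°.
The plane normal is n = v₁ × v₂ ∝ (0.152, -0.115, 0.106).
True dip = arccos(n_z / |n|) = arccos(0.4845) = 61.0°.
Dip direction = atan2(0.152, -0.115) = 127° (azimuth of n's horizontal projection).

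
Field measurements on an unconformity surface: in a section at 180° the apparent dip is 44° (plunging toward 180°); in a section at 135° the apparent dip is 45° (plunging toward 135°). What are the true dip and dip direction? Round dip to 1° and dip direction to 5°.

The two traces are lines in the plane: v₁ = (sin 180°·cos 44°, cos 180°·cos 44°, −sin 44°), v₂ = (sin 135°·cos 45°, cos 135°·cos 45°, −sin 45°).
n = v₁ × v₂ = (0.161, -0.347, 0.360) (taken with n_z > 0).
Dip δ = arctan(|n_h|/n_z) = arctan(0.383/0.360) = 46.8°.
Dip direction = azimuth of (n_x, n_y) = atan2(0.161, -0.347) = 155°.

true dip 47°, dip direction 155°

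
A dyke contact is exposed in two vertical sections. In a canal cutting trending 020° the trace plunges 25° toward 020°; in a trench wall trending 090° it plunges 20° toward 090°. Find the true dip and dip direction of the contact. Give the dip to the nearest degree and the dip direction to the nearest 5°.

true dip 27°, dip direction 045°

Represent each trace as a vector plunging at its apparent dip toward its trend (east-north-up frame): v₁ = (0.310, 0.852, -0.423), v₂ = (0.940, 0.000, -0.342).
The plane normal is n = v₁ × v₂ ∝ (0.291, 0.291, 0.800).
Dip δ = arctan(|n_h|/n_z) = arctan(0.412/0.800) = 27.2°.
Dip direction = azimuth of (n_x, n_y) = atan2(0.291, 0.291) = 45°.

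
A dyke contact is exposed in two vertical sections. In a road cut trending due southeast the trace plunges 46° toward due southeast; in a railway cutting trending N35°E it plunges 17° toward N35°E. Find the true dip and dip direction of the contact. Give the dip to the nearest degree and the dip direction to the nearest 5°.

The two traces are lines in the plane: v₁ = (sin 135°·cos 46°, cos 135°·cos 46°, −sin 46°), v₂ = (sin 35°·cos 17°, cos 35°·cos 17°, −sin 17°).
n = v₁ × v₂ = (0.707, -0.251, 0.654) (taken with n_z > 0).
tan δ = √(n_x²+n_y²)/n_z = 0.750/0.654, so δ = 48.9°.
Dip direction = atan2(0.707, -0.251) = 110° (azimuth of n's horizontal projection).

true dip 49°, dip direction 110°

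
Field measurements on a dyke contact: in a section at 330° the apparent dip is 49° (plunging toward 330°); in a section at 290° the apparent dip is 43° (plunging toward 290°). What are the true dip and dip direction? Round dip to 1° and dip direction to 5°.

true dip 49°, dip direction 325°

Represent each trace as a vector plunging at its apparent dip toward its trend (east-north-up frame): v₁ = (-0.328, 0.568, -0.755), v₂ = (-0.687, 0.250, -0.682).
Cross product v₁ × v₂ gives the pole to the plane: n ∝ (-0.199, 0.295, 0.308).
Dip δ = arctan(|n_h|/n_z) = arctan(0.356/0.308) = 49.1°.
The horizontal component of n points toward azimuth atan2(n_x, n_y) = 326°, the dip direction.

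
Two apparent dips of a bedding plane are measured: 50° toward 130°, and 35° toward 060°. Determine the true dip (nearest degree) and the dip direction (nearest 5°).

true dip 51°, dip direction 115°

The two traces are lines in the plane: v₁ = (sin 130°·cos 50°, cos 130°·cos 50°, −sin 50°), v₂ = (sin 60°·cos 35°, cos 60°·cos 35°, −sin 35°).
Cross product v₁ × v₂ gives the pole to the plane: n ∝ (0.551, -0.261, 0.495).
Dip δ = arctan(|n_h|/n_z) = arctan(0.609/0.495) = 50.9°.
Dip direction = atan2(0.551, -0.261) = 115° (azimuth of n's horizontal projection).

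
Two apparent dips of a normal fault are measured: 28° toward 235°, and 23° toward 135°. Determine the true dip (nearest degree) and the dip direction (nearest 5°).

true dip 37°, dip direction 190°

Each apparent-dip line lies in the plane. As unit vectors (x east, y north, z up), v₁ plunges 28°→235° and v₂ plunges 23°→135°.
n = v₁ × v₂ = (-0.108, -0.588, 0.800) (taken with n_z > 0).
tan δ = √(n_x²+n_y²)/n_z = 0.598/0.800, so δ = 36.8°.
The horizontal component of n points toward azimuth atan2(n_x, n_y) = 190°, the dip direction.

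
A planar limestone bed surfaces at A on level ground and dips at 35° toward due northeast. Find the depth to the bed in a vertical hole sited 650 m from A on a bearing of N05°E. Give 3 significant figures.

The hole lies 40° from the dip direction, so the down-dip offset is 650 × cos 40° = 497.93 m.
Depth = down-dip offset × tan(dip) = 497.93 × tan 35° = 497.93 × 0.7002
Depth = 348.65 m

349 m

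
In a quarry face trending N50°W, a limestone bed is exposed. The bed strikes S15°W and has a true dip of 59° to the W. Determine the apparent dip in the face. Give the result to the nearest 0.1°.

56.5°

The strike is S15°W and the section trends N50°W; the acute angle between them is β = 65°.
tan(apparent dip) = tan 59° · sin 65° = 1.5083
α = arctan(1.5083) = 56.46°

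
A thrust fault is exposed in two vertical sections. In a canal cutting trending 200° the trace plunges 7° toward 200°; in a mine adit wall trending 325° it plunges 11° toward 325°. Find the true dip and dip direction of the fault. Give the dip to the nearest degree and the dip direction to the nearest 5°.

true dip 19°, dip direction 270°

Represent each trace as a vector plunging at its apparent dip toward its trend (east-north-up frame): v₁ = (-0.339, -0.933, -0.122), v₂ = (-0.563, 0.804, -0.191).
n = v₁ × v₂ = (-0.276, -0.004, 0.798) (taken with n_z > 0).
tan δ = √(n_x²+n_y²)/n_z = 0.276/0.798, so δ = 19.1°.
The horizontal component of n points toward azimuth atan2(n_x, n_y) = 269°, the dip direction.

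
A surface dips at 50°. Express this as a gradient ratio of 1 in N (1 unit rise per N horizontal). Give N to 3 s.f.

1 in 0.839

1 : N means tan θ = 1/N, so N = 1/tan 50° = 1/1.1918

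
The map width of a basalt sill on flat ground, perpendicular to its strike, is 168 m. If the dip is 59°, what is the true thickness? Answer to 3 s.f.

True thickness t = w · sin(dip) = 168 × sin 59°
t = 168 × 0.8572 = 144.004 m

144 m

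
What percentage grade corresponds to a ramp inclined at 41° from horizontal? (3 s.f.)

grade % = 100 × tan 41° = 100 × 0.8693

86.9%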